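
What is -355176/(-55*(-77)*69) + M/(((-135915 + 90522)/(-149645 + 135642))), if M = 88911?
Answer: 40421956776603/1473835055 ≈ 27426.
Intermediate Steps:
-355176/(-55*(-77)*69) + M/(((-135915 + 90522)/(-149645 + 135642))) = -355176/(-55*(-77)*69) + 88911/(((-135915 + 90522)/(-149645 + 135642))) = -355176/(4235*69) + 88911/((-45393/(-14003))) = -355176/292215 + 88911/((-45393*(-1/14003))) = -355176*1/292215 + 88911/(45393/14003) = -118392/97405 + 88911*(14003/45393) = -118392/97405 + 415006911/15131 = 40421956776603/1473835055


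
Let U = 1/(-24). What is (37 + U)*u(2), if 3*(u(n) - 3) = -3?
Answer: 887/12 ≈ 73.917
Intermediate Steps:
U = -1/24 ≈ -0.041667
u(n) = 2 (u(n) = 3 + (1/3)*(-3) = 3 - 1 = 2)
(37 + U)*u(2) = (37 - 1/24)*2 = (887/24)*2 = 887/12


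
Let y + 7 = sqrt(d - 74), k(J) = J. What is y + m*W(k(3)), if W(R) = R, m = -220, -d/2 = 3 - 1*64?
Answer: -667 + 4*sqrt(3) ≈ -660.07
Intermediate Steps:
d = 122 (d = -2*(3 - 1*64) = -2*(3 - 64) = -2*(-61) = 122)
y = -7 + 4*sqrt(3) (y = -7 + sqrt(122 - 74) = -7 + sqrt(48) = -7 + 4*sqrt(3) ≈ -0.071797)
y + m*W(k(3)) = (-7 + 4*sqrt(3)) - 220*3 = (-7 + 4*sqrt(3)) - 660 = -667 + 4*sqrt(3)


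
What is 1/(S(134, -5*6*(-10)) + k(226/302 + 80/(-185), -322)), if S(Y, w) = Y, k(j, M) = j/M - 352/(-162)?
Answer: 145720134/19842981455 ≈ 0.0073437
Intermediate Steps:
k(j, M) = 176/81 + j/M (k(j, M) = j/M - 352*(-1/162) = j/M + 176/81 = 176/81 + j/M)
1/(S(134, -5*6*(-10)) + k(226/302 + 80/(-185), -322)) = 1/(134 + (176/81 + (226/302 + 80/(-185))/(-322))) = 1/(134 + (176/81 + (226*(1/302) + 80*(-1/185))*(-1/322))) = 1/(134 + (176/81 + (113/151 - 16/37)*(-1/322))) = 1/(134 + (176/81 + (1765/5587)*(-1/322))) = 1/(134 + (176/81 - 1765/1799014)) = 1/(134 + 316483499/145720134) = 1/(19842981455/145720134) = 145720134/19842981455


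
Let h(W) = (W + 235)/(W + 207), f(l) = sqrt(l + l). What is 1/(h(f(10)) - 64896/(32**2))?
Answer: -170602424/10618238741 + 3584*sqrt(5)/10618238741 ≈ -0.016066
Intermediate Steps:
f(l) = sqrt(2)*sqrt(l) (f(l) = sqrt(2*l) = sqrt(2)*sqrt(l))
h(W) = (235 + W)/(207 + W)
1/(h(f(10)) - 64896/(32**2)) = 1/((235 + sqrt(2)*sqrt(10))/(207 + sqrt(2)*sqrt(10)) - 64896/(32**2)) = 1/((235 + 2*sqrt(5))/(207 + 2*sqrt(5)) - 64896/1024) = 1/((235 + 2*sqrt(5))/(207 + 2*sqrt(5)) - 64896*1/1024) = 1/((235 + 2*sqrt(5))/(207 + 2*sqrt(5)) - 507/8) = 1/(-507/8 + (235 + 2*sqrt(5))/(207 + 2*sqrt(5)))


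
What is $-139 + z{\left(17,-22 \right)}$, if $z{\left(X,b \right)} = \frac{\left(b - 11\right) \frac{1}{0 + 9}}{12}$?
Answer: $- \frac{5015}{36} \approx -139.31$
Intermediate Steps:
$z{\left(X,b \right)} = - \frac{11}{108} + \frac{b}{108}$ ($z{\left(X,b \right)} = \frac{-11 + b}{9} \cdot \frac{1}{12} = \left(-11 + b\right) \frac{1}{9} \cdot \frac{1}{12} = \left(- \frac{11}{9} + \frac{b}{9}\right) \frac{1}{12} = - \frac{11}{108} + \frac{b}{108}$)
$-139 + z{\left(17,-22 \right)} = -139 + \left(- \frac{11}{108} + \frac{1}{108} \left(-22\right)\right) = -139 - \frac{11}{36} = - \frac{5015}{36}$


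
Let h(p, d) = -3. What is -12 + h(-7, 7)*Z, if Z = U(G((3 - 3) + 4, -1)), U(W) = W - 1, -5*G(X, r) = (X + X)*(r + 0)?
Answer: -69/5 ≈ -13.800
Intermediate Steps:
G(X, r) = -2*X*r/5 (G(X, r) = -(X + X)*(r + 0)/5 = -2*X*r/5)
U(W) = -1 + W
Z = 3/5 (Z = -1 - 2/5*((3 - 3) + 4)*(-1) = -1 - 2/5*(0 + 4)*(-1) = -1 - 2/5*4*(-1) = -1 + 8/5 = 3/5 ≈ 0.60000)
-12 + h(-7, 7)*Z = -12 - 3*3/5 = -12 - 9/5 = -69/5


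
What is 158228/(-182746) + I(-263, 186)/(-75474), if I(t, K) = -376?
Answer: -2968346894/3448142901 ≈ -0.86085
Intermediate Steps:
158228/(-182746) + I(-263, 186)/(-75474) = 158228/(-182746) - 376/(-75474) = 158228*(-1/182746) - 376*(-1/75474) = -79114/91373 + 188/37737 = -2968346894/3448142901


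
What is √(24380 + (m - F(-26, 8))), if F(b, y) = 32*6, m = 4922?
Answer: √29110 ≈ 170.62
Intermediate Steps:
F(b, y) = 192
√(24380 + (m - F(-26, 8))) = √(24380 + (4922 - 1*192)) = √(24380 + (4922 - 192)) = √(24380 + 4730) = √29110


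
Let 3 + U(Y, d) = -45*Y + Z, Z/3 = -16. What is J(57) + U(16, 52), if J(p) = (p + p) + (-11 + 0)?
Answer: -668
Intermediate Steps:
Z = -48 (Z = 3*(-16) = -48)
U(Y, d) = -51 - 45*Y (U(Y, d) = -3 + (-45*Y - 48) = -3 + (-48 - 45*Y) = -51 - 45*Y)
J(p) = -11 + 2*p (J(p) = 2*p - 11 = -11 + 2*p)
J(57) + U(16, 52) = (-11 + 2*57) + (-51 - 45*16) = (-11 + 114) + (-51 - 720) = 103 - 771 = -668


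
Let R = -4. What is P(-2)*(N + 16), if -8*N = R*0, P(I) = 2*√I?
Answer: 32*I*√2 ≈ 45.255*I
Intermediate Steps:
N = 0 (N = -(-1)*0/2 = -⅛*0 = 0)
P(-2)*(N + 16) = (2*√(-2))*(0 + 16) = (2*(I*√2))*16 = (2*I*√2)*16 = 32*I*√2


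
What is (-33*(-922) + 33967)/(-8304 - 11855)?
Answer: -64393/20159 ≈ -3.1943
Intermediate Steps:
(-33*(-922) + 33967)/(-8304 - 11855) = (30426 + 33967)/(-20159) = 64393*(-1/20159) = -64393/20159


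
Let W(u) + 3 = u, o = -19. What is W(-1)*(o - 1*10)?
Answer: 116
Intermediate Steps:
W(u) = -3 + u
W(-1)*(o - 1*10) = (-3 - 1)*(-19 - 1*10) = -4*(-19 - 10) = -4*(-29) = 116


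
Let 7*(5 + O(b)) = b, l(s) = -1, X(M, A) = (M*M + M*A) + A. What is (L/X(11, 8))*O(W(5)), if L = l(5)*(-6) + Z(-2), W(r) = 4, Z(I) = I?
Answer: -4/49 ≈ -0.081633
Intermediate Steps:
X(M, A) = A + M**2 + A*M (X(M, A) = (M**2 + A*M) + A = A + M**2 + A*M)
O(b) = -5 + b/7
L = 4 (L = -1*(-6) - 2 = 6 - 2 = 4)
(L/X(11, 8))*O(W(5)) = (4/(8 + 11**2 + 8*11))*(-5 + (1/7)*4) = (4/(8 + 121 + 88))*(-5 + 4/7) = (4/217)*(-31/7) = -4/49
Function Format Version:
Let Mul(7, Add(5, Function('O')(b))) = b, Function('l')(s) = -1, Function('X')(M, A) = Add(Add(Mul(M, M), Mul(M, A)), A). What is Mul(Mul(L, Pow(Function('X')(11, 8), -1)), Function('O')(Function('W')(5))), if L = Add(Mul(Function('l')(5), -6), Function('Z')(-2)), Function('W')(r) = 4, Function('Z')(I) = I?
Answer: Rational(-4, 49) ≈ -0.081633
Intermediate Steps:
Function('X')(M, A) = Add(A, Pow(M, 2), Mul(A, M)) (Function('X')(M, A) = Add(Add(Pow(M, 2), Mul(A, M)), A) = Add(A, Pow(M, 2), Mul(A, M)))
Function('O')(b) = Add(-5, Mul(Rational(1, 7), b))
L = 4 (L = Add(Mul(-1, -6), -2) = Add(6, -2) = 4)
Mul(Mul(L, Pow(Function('X')(11, 8), -1)), Function('O')(Function('W')(5))) = Mul(Mul(4, Pow(Add(8, Pow(11, 2), Mul(8, 11)), -1)), Add(-5, Mul(Rational(1, 7), 4))) = Mul(Mul(4, Pow(Add(8, 121, 88), -1)), Add(-5, Rational(4, 7))) = Mul(Mul(4, Pow(217, -1)), Rational(-31, 7)) = Mul(Mul(4, Rational(1, 217)), Rational(-31, 7)) = Mul(Rational(4, 217), Rational(-31, 7)) = Rational(-4, 49)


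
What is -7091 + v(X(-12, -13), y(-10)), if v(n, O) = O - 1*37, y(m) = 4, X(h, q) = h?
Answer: -7124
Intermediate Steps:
v(n, O) = -37 + O (v(n, O) = O - 37 = -37 + O)
-7091 + v(X(-12, -13), y(-10)) = -7091 + (-37 + 4) = -7091 - 33 = -7124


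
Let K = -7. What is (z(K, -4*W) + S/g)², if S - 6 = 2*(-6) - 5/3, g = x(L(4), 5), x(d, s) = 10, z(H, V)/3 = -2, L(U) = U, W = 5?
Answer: 41209/900 ≈ 45.788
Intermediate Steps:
z(H, V) = -6 (z(H, V) = 3*(-2) = -6)
g = 10
S = -23/3 (S = 6 + (2*(-6) - 5/3) = 6 + (-12 - 5*⅓) = 6 + (-12 - 5/3) = 6 - 41/3 = -23/3 ≈ -7.6667)
(z(K, -4*W) + S/g)² = (-6 - 23/3/10)² = (-6 - 23/3*⅒)² = (-6 - 23/30)² = (-203/30)² = 41209/900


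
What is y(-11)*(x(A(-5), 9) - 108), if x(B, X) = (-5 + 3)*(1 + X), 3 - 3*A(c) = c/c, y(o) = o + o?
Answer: 2816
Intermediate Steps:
y(o) = 2*o
A(c) = ⅔ (A(c) = 1 - c/(3*c) = 1 - ⅓*1 = 1 - ⅓ = ⅔)
x(B, X) = -2 - 2*X (x(B, X) = -2*(1 + X) = -2 - 2*X)
y(-11)*(x(A(-5), 9) - 108) = (2*(-11))*((-2 - 2*9) - 108) = -22*((-2 - 18) - 108) = -22*(-20 - 108) = -22*(-128) = 2816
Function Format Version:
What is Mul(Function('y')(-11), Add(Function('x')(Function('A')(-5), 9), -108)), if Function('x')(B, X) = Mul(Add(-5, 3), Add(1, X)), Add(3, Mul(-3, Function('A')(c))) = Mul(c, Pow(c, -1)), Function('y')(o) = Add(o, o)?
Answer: 2816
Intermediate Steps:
Function('y')(o) = Mul(2, o)
Function('A')(c) = Rational(2, 3) (Function('A')(c) = Add(1, Mul(Rational(-1, 3), Mul(c, Pow(c, -1)))) = Add(1, Mul(Rational(-1, 3), 1)) = Add(1, Rational(-1, 3)) = Rational(2, 3))
Function('x')(B, X) = Add(-2, Mul(-2, X)) (Function('x')(B, X) = Mul(-2, Add(1, X)) = Add(-2, Mul(-2, X)))
Mul(Function('y')(-11), Add(Function('x')(Function('A')(-5), 9), -108)) = Mul(Mul(2, -11), Add(Add(-2, Mul(-2, 9)), -108)) = Mul(-22, Add(Add(-2, -18), -108)) = Mul(-22, Add(-20, -108)) = Mul(-22, -128) = 2816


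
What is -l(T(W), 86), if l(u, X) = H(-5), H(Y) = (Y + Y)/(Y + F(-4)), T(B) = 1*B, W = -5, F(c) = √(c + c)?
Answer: -50/33 - 20*I*√2/33 ≈ -1.5152 - 0.8571*I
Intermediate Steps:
F(c) = √2*√c (F(c) = √(2*c) = √2*√c)
T(B) = B
H(Y) = 2*Y/(Y + 2*I*√2) (H(Y) = (Y + Y)/(Y + √2*√(-4)) = (2*Y)/(Y + √2*(2*I)) = (2*Y)/(Y + 2*I*√2) = 2*Y/(Y + 2*I*√2))
l(u, X) = -10/(-5 + 2*I*√2) (l(u, X) = 2*(-5)/(-5 + 2*I*√2) = -10/(-5 + 2*I*√2))
-l(T(W), 86) = -(50/33 + 20*I*√2/33) = -50/33 - 20*I*√2/33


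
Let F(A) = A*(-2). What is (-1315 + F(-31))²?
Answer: 1570009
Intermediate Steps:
F(A) = -2*A
(-1315 + F(-31))² = (-1315 - 2*(-31))² = (-1315 + 62)² = (-1253)² = 1570009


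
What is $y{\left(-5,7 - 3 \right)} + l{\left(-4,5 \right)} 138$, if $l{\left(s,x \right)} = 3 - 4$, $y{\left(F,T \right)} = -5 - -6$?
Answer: $-137$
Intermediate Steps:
$y{\left(F,T \right)} = 1$ ($y{\left(F,T \right)} = -5 + 6 = 1$)
$l{\left(s,x \right)} = -1$ ($l{\left(s,x \right)} = 3 - 4 = -1$)
$y{\left(-5,7 - 3 \right)} + l{\left(-4,5 \right)} 138 = 1 - 138 = -137$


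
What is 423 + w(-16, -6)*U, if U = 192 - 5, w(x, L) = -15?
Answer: -2382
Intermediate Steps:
U = 187
423 + w(-16, -6)*U = 423 - 15*187 = 423 - 2805 = -2382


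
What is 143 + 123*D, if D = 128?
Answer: 15887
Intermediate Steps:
143 + 123*D = 143 + 123*128 = 143 + 15744 = 15887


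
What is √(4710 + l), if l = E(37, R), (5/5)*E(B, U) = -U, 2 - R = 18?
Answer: √4726 ≈ 68.746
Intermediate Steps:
R = -16 (R = 2 - 1*18 = 2 - 18 = -16)
E(B, U) = -U
l = 16 (l = -1*(-16) = 16)
√(4710 + l) = √(4710 + 16) = √4726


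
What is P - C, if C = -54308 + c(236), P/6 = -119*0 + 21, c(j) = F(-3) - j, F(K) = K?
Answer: 54673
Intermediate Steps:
c(j) = -3 - j
P = 126 (P = 6*(-119*0 + 21) = 6*(0 + 21) = 6*21 = 126)
C = -54547 (C = -54308 + (-3 - 1*236) = -54308 + (-3 - 236) = -54308 - 239 = -54547)
P - C = 126 - 1*(-54547) = 126 + 54547 = 54673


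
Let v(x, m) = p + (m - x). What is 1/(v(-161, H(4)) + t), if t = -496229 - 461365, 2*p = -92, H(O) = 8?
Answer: -1/957471 ≈ -1.0444e-6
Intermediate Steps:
p = -46 (p = (1/2)*(-92) = -46)
v(x, m) = -46 + m - x (v(x, m) = -46 + (m - x) = -46 + m - x)
t = -957594
1/(v(-161, H(4)) + t) = 1/((-46 + 8 - 1*(-161)) - 957594) = 1/((-46 + 8 + 161) - 957594) = 1/(123 - 957594) = 1/(-957471) = -1/957471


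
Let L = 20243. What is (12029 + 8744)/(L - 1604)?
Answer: 20773/18639 ≈ 1.1145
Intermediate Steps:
(12029 + 8744)/(L - 1604) = (12029 + 8744)/(20243 - 1604) = 20773/18639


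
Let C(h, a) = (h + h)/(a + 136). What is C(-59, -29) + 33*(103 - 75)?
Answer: 98750/107 ≈ 922.90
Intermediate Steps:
C(h, a) = 2*h/(136 + a) (C(h, a) = (2*h)/(136 + a) = 2*h/(136 + a))
C(-59, -29) + 33*(103 - 75) = 2*(-59)/(136 - 29) + 33*(103 - 75) = 2*(-59)/107 + 33*28 = 2*(-59)*(1/107) + 924 = -118/107 + 924 = 98750/107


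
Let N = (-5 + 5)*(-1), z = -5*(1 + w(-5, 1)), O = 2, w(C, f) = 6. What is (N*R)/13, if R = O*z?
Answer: 0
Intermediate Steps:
z = -35 (z = -5*(1 + 6) = -5*7 = -35)
N = 0 (N = 0*(-1) = 0)
R = -70 (R = 2*(-35) = -70)
(N*R)/13 = (0*(-70))/13 = 0*(1/13) = 0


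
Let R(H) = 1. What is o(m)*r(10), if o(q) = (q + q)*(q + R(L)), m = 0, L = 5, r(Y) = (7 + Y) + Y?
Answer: 0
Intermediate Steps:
r(Y) = 7 + 2*Y
o(q) = 2*q*(1 + q) (o(q) = (q + q)*(q + 1) = (2*q)*(1 + q) = 2*q*(1 + q))
o(m)*r(10) = (2*0*(1 + 0))*(7 + 2*10) = (2*0*1)*(7 + 20) = 0*27 = 0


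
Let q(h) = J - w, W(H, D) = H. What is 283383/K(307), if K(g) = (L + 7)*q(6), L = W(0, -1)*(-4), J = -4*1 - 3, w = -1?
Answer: -94461/14 ≈ -6747.2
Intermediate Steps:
J = -7 (J = -4 - 3 = -7)
L = 0 (L = 0*(-4) = 0)
q(h) = -6 (q(h) = -7 - 1*(-1) = -7 + 1 = -6)
K(g) = -42 (K(g) = (0 + 7)*(-6) = 7*(-6) = -42)
283383/K(307) = 283383/(-42) = 283383*(-1/42) = -94461/14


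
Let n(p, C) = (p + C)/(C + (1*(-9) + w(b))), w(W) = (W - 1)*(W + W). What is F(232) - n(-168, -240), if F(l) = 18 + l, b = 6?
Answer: 15614/63 ≈ 247.84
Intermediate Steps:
w(W) = 2*W*(-1 + W) (w(W) = (-1 + W)*(2*W) = 2*W*(-1 + W))
n(p, C) = (C + p)/(51 + C) (n(p, C) = (p + C)/(C + (1*(-9) + 2*6*(-1 + 6))) = (C + p)/(C + (-9 + 2*6*5)) = (C + p)/(C + (-9 + 60)) = (C + p)/(C + 51) = (C + p)/(51 + C))
F(232) - n(-168, -240) = (18 + 232) - (-240 - 168)/(51 - 240) = 250 - (-408)/(-189) = 250 - (-1)*(-408)/189 = 250 - 1*136/63 = 250 - 136/63 = 15614/63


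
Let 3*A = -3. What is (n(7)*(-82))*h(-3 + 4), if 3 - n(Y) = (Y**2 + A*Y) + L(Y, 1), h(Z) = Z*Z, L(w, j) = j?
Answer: 3280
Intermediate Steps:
A = -1 (A = (1/3)*(-3) = -1)
h(Z) = Z**2
n(Y) = 2 + Y - Y**2 (n(Y) = 3 - ((Y**2 - Y) + 1) = 3 - (1 + Y**2 - Y) = 3 + (-1 + Y - Y**2) = 2 + Y - Y**2)
(n(7)*(-82))*h(-3 + 4) = ((2 + 7 - 1*7**2)*(-82))*(-3 + 4)**2 = ((2 + 7 - 1*49)*(-82))*1**2 = ((2 + 7 - 49)*(-82))*1 = -40*(-82)*1 = 3280*1 = 3280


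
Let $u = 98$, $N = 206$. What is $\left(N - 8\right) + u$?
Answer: $296$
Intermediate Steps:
$\left(N - 8\right) + u = \left(206 - 8\right) + 98 = 198 + 98 = 296$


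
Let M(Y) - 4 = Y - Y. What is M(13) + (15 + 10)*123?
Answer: 3079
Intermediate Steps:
M(Y) = 4 (M(Y) = 4 + (Y - Y) = 4 + 0 = 4)
M(13) + (15 + 10)*123 = 4 + (15 + 10)*123 = 4 + 25*123 = 4 + 3075 = 3079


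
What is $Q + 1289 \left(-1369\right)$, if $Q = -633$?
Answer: $-1765274$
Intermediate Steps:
$Q + 1289 \left(-1369\right) = -633 + 1289 \left(-1369\right) = -633 - 1764641 = -1765274$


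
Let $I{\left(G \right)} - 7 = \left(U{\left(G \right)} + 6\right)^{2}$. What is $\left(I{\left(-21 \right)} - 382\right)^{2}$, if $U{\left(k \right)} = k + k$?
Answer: $848241$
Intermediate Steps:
$U{\left(k \right)} = 2 k$
$I{\left(G \right)} = 7 + \left(6 + 2 G\right)^{2}$ ($I{\left(G \right)} = 7 + \left(2 G + 6\right)^{2} = 7 + \left(6 + 2 G\right)^{2}$)
$\left(I{\left(-21 \right)} - 382\right)^{2} = \left(\left(7 + 4 \left(3 - 21\right)^{2}\right) - 382\right)^{2} = \left(\left(7 + 4 \left(-18\right)^{2}\right) - 382\right)^{2} = \left(\left(7 + 4 \cdot 324\right) - 382\right)^{2} = \left(\left(7 + 1296\right) - 382\right)^{2} = \left(1303 - 382\right)^{2} = 921^{2} = 848241$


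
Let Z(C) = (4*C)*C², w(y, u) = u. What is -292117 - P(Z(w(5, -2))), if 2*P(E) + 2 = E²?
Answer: -292628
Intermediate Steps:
Z(C) = 4*C³
P(E) = -1 + E²/2
-292117 - P(Z(w(5, -2))) = -292117 - (-1 + (4*(-2)³)²/2) = -292117 - (-1 + (4*(-8))²/2) = -292117 - (-1 + (½)*(-32)²) = -292117 - (-1 + (½)*1024) = -292117 - (-1 + 512) = -292117 - 1*511 = -292117 - 511 = -292628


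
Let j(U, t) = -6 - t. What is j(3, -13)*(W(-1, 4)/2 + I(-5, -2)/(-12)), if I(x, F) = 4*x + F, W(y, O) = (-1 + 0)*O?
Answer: -7/6 ≈ -1.1667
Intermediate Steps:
W(y, O) = -O
I(x, F) = F + 4*x
j(3, -13)*(W(-1, 4)/2 + I(-5, -2)/(-12)) = (-6 - 1*(-13))*(-1*4/2 + (-2 + 4*(-5))/(-12)) = (-6 + 13)*(-4*½ + (-2 - 20)*(-1/12)) = 7*(-2 - 22*(-1/12)) = 7*(-2 + 11/6) = 7*(-⅙) = -7/6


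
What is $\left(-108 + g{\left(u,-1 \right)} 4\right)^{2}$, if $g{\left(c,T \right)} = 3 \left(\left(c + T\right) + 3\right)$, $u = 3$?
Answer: $2304$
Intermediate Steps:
$g{\left(c,T \right)} = 9 + 3 T + 3 c$ ($g{\left(c,T \right)} = 3 \left(\left(T + c\right) + 3\right) = 3 \left(3 + T + c\right) = 9 + 3 T + 3 c$)
$\left(-108 + g{\left(u,-1 \right)} 4\right)^{2} = \left(-108 + \left(9 + 3 \left(-1\right) + 3 \cdot 3\right) 4\right)^{2} = \left(-108 + \left(9 - 3 + 9\right) 4\right)^{2} = \left(-108 + 15 \cdot 4\right)^{2} = \left(-108 + 60\right)^{2} = \left(-48\right)^{2} = 2304$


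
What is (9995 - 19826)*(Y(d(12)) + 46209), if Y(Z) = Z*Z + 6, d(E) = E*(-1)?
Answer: -455755329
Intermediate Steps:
d(E) = -E
Y(Z) = 6 + Z**2 (Y(Z) = Z**2 + 6 = 6 + Z**2)
(9995 - 19826)*(Y(d(12)) + 46209) = (9995 - 19826)*((6 + (-1*12)**2) + 46209) = -9831*((6 + (-12)**2) + 46209) = -9831*((6 + 144) + 46209) = -9831*(150 + 46209) = -9831*46359 = -455755329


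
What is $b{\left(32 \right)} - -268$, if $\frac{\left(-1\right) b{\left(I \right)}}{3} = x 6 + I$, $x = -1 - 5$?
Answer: $280$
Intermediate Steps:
$x = -6$
$b{\left(I \right)} = 108 - 3 I$ ($b{\left(I \right)} = - 3 \left(\left(-6\right) 6 + I\right) = - 3 \left(-36 + I\right) = 108 - 3 I$)
$b{\left(32 \right)} - -268 = \left(108 - 96\right) - -268 = \left(108 - 96\right) + 268 = 12 + 268 = 280$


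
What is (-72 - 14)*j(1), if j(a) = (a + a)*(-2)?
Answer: 344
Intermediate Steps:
j(a) = -4*a (j(a) = (2*a)*(-2) = -4*a)
(-72 - 14)*j(1) = (-72 - 14)*(-4*1) = -86*(-4) = 344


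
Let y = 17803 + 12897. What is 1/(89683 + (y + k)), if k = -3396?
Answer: 1/116987 ≈ 8.5480e-6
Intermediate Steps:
y = 30700
1/(89683 + (y + k)) = 1/(89683 + (30700 - 3396)) = 1/(89683 + 27304) = 1/116987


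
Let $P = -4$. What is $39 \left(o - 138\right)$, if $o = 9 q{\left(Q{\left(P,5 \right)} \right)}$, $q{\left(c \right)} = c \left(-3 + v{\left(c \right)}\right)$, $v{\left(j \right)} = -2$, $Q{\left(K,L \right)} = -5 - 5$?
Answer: $12168$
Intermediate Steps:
$Q{\left(K,L \right)} = -10$ ($Q{\left(K,L \right)} = -5 - 5 = -10$)
$q{\left(c \right)} = - 5 c$ ($q{\left(c \right)} = c \left(-3 - 2\right) = c \left(-5\right) = - 5 c$)
$o = 450$ ($o = 9 \left(\left(-5\right) \left(-10\right)\right) = 9 \cdot 50 = 450$)
$39 \left(o - 138\right) = 39 \left(450 - 138\right) = 39 \cdot 312 = 12168$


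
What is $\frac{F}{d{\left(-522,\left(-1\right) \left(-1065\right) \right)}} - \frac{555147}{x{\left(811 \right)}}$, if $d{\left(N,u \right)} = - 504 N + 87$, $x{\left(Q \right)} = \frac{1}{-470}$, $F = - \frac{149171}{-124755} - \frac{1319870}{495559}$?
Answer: $\frac{4245255323226678157883489}{16270389886867875} \approx 2.6092 \cdot 10^{8}$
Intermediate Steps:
$F = - \frac{90737350261}{61823463045}$ ($F = \left(-149171\right) \left(- \frac{1}{124755}\right) - \frac{1319870}{495559} = \frac{149171}{124755} - \frac{1319870}{495559} = - \frac{90737350261}{61823463045} \approx -1.4677$)
$x{\left(Q \right)} = - \frac{1}{470}$
$d{\left(N,u \right)} = 87 - 504 N$
$\frac{F}{d{\left(-522,\left(-1\right) \left(-1065\right) \right)}} - \frac{555147}{x{\left(811 \right)}} = - \frac{90737350261}{61823463045 \left(87 - -263088\right)} - \frac{555147}{- \frac{1}{470}} = - \frac{90737350261}{61823463045 \left(87 + 263088\right)} - -260919090 = - \frac{90737350261}{61823463045 \cdot 263175} + 260919090 = \left(- \frac{90737350261}{61823463045}\right) \frac{1}{263175} + 260919090 = - \frac{90737350261}{16270389886867875} + 260919090 = \frac{4245255323226678157883489}{16270389886867875}$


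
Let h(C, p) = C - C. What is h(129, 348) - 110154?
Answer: -110154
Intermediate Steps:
h(C, p) = 0
h(129, 348) - 110154 = 0 - 110154 = -110154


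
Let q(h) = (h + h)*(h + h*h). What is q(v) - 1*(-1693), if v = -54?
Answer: -307403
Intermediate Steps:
q(h) = 2*h*(h + h²) (q(h) = (2*h)*(h + h²) = 2*h*(h + h²))
q(v) - 1*(-1693) = 2*(-54)²*(1 - 54) - 1*(-1693) = 2*2916*(-53) + 1693 = -309096 + 1693 = -307403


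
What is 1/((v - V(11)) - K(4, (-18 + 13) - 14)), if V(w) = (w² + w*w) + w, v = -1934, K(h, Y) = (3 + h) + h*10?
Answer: -1/2234 ≈ -0.00044763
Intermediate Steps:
K(h, Y) = 3 + 11*h (K(h, Y) = (3 + h) + 10*h = 3 + 11*h)
V(w) = w + 2*w² (V(w) = (w² + w²) + w = 2*w² + w = w + 2*w²)
1/((v - V(11)) - K(4, (-18 + 13) - 14)) = 1/((-1934 - 11*(1 + 2*11)) - (3 + 11*4)) = 1/((-1934 - 11*(1 + 22)) - (3 + 44)) = 1/((-1934 - 11*23) - 1*47) = 1/((-1934 - 1*253) - 47) = 1/((-1934 - 253) - 47) = 1/(-2187 - 47) = 1/(-2234) = -1/2234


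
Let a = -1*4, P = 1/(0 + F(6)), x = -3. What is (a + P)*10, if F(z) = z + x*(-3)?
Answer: -118/3 ≈ -39.333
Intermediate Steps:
F(z) = 9 + z (F(z) = z - 3*(-3) = z + 9 = 9 + z)
P = 1/15 (P = 1/(0 + (9 + 6)) = 1/(0 + 15) = 1/15 ≈ 0.066667)
a = -4
(a + P)*10 = (-4 + 1/15)*10 = -59/15*10 = -118/3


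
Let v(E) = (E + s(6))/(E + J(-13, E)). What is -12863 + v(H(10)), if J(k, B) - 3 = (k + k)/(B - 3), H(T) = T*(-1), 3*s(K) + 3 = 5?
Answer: -192917/15 ≈ -12861.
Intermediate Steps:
s(K) = ⅔ (s(K) = -1 + (⅓)*5 = -1 + 5/3 = ⅔)
H(T) = -T
J(k, B) = 3 + 2*k/(-3 + B) (J(k, B) = 3 + (k + k)/(B - 3) = 3 + (2*k)/(-3 + B) = 3 + 2*k/(-3 + B))
v(E) = (⅔ + E)/(E + (-35 + 3*E)/(-3 + E)) (v(E) = (E + ⅔)/(E + (-9 + 2*(-13) + 3*E)/(-3 + E)) = (⅔ + E)/(E + (-9 - 26 + 3*E)/(-3 + E)) = (⅔ + E)/(E + (-35 + 3*E)/(-3 + E)))
-12863 + v(H(10)) = -12863 + (-2 + (-1*10)² - (-7)*10/3)/(-35 + (-1*10)²) = -12863 + (-2 + (-10)² - 7/3*(-10))/(-35 + (-10)²) = -12863 + (-2 + 100 + 70/3)/(-35 + 100) = -12863 + (364/3)/65 = -12863 + (1/65)*(364/3) = -12863 + 28/15 = -192917/15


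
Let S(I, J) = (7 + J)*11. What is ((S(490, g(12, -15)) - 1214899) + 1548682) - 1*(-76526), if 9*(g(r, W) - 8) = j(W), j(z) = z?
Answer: 1231367/3 ≈ 4.1046e+5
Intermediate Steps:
g(r, W) = 8 + W/9
S(I, J) = 77 + 11*J
((S(490, g(12, -15)) - 1214899) + 1548682) - 1*(-76526) = (((77 + 11*(8 + (1/9)*(-15))) - 1214899) + 1548682) - 1*(-76526) = (((77 + 11*(8 - 5/3)) - 1214899) + 1548682) + 76526 = (((77 + 11*(19/3)) - 1214899) + 1548682) + 76526 = (((77 + 209/3) - 1214899) + 1548682) + 76526 = ((440/3 - 1214899) + 1548682) + 76526 = (-3644257/3 + 1548682) + 76526 = 1001789/3 + 76526 = 1231367/3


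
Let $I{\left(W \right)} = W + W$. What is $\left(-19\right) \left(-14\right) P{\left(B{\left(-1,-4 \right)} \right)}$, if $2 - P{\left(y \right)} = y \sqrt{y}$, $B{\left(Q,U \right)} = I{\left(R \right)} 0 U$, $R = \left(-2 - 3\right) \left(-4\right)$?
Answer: $532$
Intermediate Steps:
$R = 20$ ($R = \left(-5\right) \left(-4\right) = 20$)
$I{\left(W \right)} = 2 W$
$B{\left(Q,U \right)} = 0$ ($B{\left(Q,U \right)} = 2 \cdot 20 \cdot 0 U = 40 \cdot 0 U = 0 U = 0$)
$P{\left(y \right)} = 2 - y^{\frac{3}{2}}$ ($P{\left(y \right)} = 2 - y \sqrt{y} = 2 - y^{\frac{3}{2}}$)
$\left(-19\right) \left(-14\right) P{\left(B{\left(-1,-4 \right)} \right)} = \left(-19\right) \left(-14\right) \left(2 - 0^{\frac{3}{2}}\right) = 266 \left(2 - 0\right) = 266 \left(2 + 0\right) = 266 \cdot 2 = 532$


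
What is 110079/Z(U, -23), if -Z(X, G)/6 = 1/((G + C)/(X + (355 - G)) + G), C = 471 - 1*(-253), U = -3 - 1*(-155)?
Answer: 421565877/1060 ≈ 3.9770e+5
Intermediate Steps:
U = 152 (U = -3 + 155 = 152)
C = 724 (C = 471 + 253 = 724)
Z(X, G) = -6/(G + (724 + G)/(355 + X - G)) (Z(X, G) = -6/((G + 724)/(X + (355 - G)) + G) = -6/((724 + G)/(355 + X - G) + G) = -6/(G + (724 + G)/(355 + X - G)))
110079/Z(U, -23) = 110079/((6*(-355 - 23 - 1*152)/(724 - 1*(-23)**2 + 356*(-23) - 23*152))) = 110079/((6*(-355 - 23 - 152)/(724 - 1*529 - 8188 - 3496))) = 110079/((6*(-530)/(724 - 529 - 8188 - 3496))) = 110079/((6*(-530)/(-11489))) = 110079/((6*(-1/11489)*(-530))) = 110079/(3180/11489) = 110079*(11489/3180) = 421565877/1060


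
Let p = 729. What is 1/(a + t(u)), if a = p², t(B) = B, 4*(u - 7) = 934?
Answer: 2/1063363 ≈ 1.8808e-6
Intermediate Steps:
u = 481/2 (u = 7 + (¼)*934 = 7 + 467/2 = 481/2 ≈ 240.50)
a = 531441 (a = 729² = 531441)
1/(a + t(u)) = 1/(531441 + 481/2) = 1/(1063363/2) = 2/1063363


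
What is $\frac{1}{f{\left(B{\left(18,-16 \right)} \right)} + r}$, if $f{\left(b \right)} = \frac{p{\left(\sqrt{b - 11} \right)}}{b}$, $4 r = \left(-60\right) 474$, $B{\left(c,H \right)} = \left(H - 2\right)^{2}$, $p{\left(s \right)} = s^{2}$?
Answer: $- \frac{324}{2303327} \approx -0.00014067$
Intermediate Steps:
$B{\left(c,H \right)} = \left(-2 + H\right)^{2}$
$r = -7110$ ($r = \frac{\left(-60\right) 474}{4} = \frac{1}{4} \left(-28440\right) = -7110$)
$f{\left(b \right)} = \frac{-11 + b}{b}$ ($f{\left(b \right)} = \frac{\left(\sqrt{b - 11}\right)^{2}}{b} = \frac{\left(\sqrt{-11 + b}\right)^{2}}{b} = \frac{-11 + b}{b}$)
$\frac{1}{f{\left(B{\left(18,-16 \right)} \right)} + r} = \frac{1}{\frac{-11 + \left(-2 - 16\right)^{2}}{\left(-2 - 16\right)^{2}} - 7110} = \frac{1}{\frac{-11 + \left(-18\right)^{2}}{\left(-18\right)^{2}} - 7110} = \frac{1}{\frac{-11 + 324}{324} - 7110} = \frac{1}{\frac{1}{324} \cdot 313 - 7110} = \frac{1}{\frac{313}{324} - 7110} = \frac{1}{- \frac{2303327}{324}} = - \frac{324}{2303327}$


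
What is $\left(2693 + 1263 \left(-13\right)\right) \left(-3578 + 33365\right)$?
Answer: $-408856362$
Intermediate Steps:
$\left(2693 + 1263 \left(-13\right)\right) \left(-3578 + 33365\right) = \left(2693 - 16419\right) 29787 = \left(-13726\right) 29787 = -408856362$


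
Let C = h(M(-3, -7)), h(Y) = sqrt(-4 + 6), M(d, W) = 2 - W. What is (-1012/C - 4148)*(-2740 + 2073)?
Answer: 2766716 + 337502*sqrt(2) ≈ 3.2440e+6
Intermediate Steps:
h(Y) = sqrt(2)
C = sqrt(2) ≈ 1.4142
(-1012/C - 4148)*(-2740 + 2073) = (-1012*sqrt(2)/2 - 4148)*(-2740 + 2073) = (-506*sqrt(2) - 4148)*(-667) = (-4148 - 506*sqrt(2))*(-667) = 2766716 + 337502*sqrt(2)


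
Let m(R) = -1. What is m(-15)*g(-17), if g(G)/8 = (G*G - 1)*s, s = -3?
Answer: 6912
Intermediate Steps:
g(G) = 24 - 24*G² (g(G) = 8*((G*G - 1)*(-3)) = 8*((G² - 1)*(-3)) = 8*((-1 + G²)*(-3)) = 8*(3 - 3*G²) = 24 - 24*G²)
m(-15)*g(-17) = -(24 - 24*(-17)²) = -(24 - 24*289) = -(24 - 6936) = -1*(-6912) = 6912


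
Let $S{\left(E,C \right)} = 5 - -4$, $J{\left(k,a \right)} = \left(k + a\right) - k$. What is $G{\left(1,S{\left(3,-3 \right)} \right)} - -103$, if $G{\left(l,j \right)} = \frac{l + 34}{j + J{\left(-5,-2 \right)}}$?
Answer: $108$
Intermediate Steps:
$J{\left(k,a \right)} = a$ ($J{\left(k,a \right)} = \left(a + k\right) - k = a$)
$S{\left(E,C \right)} = 9$ ($S{\left(E,C \right)} = 5 + 4 = 9$)
$G{\left(l,j \right)} = \frac{34 + l}{-2 + j}$ ($G{\left(l,j \right)} = \frac{l + 34}{j - 2} = \frac{34 + l}{-2 + j}$)
$G{\left(1,S{\left(3,-3 \right)} \right)} - -103 = \frac{34 + 1}{-2 + 9} - -103 = \frac{1}{7} \cdot 35 + 103 = 5 + 103 = 108$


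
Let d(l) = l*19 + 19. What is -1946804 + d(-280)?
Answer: -1952105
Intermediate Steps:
d(l) = 19 + 19*l (d(l) = 19*l + 19 = 19 + 19*l)
-1946804 + d(-280) = -1946804 + (19 + 19*(-280)) = -1946804 + (19 - 5320) = -1946804 - 5301 = -1952105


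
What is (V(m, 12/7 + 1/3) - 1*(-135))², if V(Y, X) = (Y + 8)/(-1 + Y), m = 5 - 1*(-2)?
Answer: 75625/4 ≈ 18906.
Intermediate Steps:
m = 7 (m = 5 + 2 = 7)
V(Y, X) = (8 + Y)/(-1 + Y)
(V(m, 12/7 + 1/3) - 1*(-135))² = ((8 + 7)/(-1 + 7) - 1*(-135))² = (15/6 + 135)² = ((⅙)*15 + 135)² = (5/2 + 135)² = (275/2)² = 75625/4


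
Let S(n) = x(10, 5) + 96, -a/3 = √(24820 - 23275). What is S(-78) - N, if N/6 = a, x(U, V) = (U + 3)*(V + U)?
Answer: 291 + 18*√1545 ≈ 998.52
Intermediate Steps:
x(U, V) = (3 + U)*(U + V)
a = -3*√1545 (a = -3*√(24820 - 23275) = -3*√1545 ≈ -117.92)
N = -18*√1545 (N = 6*(-3*√1545) = -18*√1545 ≈ -707.52)
S(n) = 291 (S(n) = (10² + 3*10 + 3*5 + 10*5) + 96 = (100 + 30 + 15 + 50) + 96 = 195 + 96 = 291)
S(-78) - N = 291 - (-18)*√1545 = 291 + 18*√1545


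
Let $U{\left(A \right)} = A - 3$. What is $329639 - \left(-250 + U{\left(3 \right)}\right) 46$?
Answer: $341139$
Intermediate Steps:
$U{\left(A \right)} = -3 + A$
$329639 - \left(-250 + U{\left(3 \right)}\right) 46 = 329639 - \left(-250 + \left(-3 + 3\right)\right) 46 = 329639 - \left(-250 + 0\right) 46 = 329639 - \left(-250\right) 46 = 329639 - -11500 = 329639 + 11500 = 341139$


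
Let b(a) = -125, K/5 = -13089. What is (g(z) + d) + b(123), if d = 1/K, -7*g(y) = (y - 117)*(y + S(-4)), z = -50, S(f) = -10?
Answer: -713023282/458115 ≈ -1556.4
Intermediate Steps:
K = -65445 (K = 5*(-13089) = -65445)
g(y) = -(-117 + y)*(-10 + y)/7 (g(y) = -(y - 117)*(y - 10)/7 = -(-117 + y)*(-10 + y)/7)
d = -1/65445 (d = 1/(-65445) = -1/65445 ≈ -1.5280e-5)
(g(z) + d) + b(123) = ((-1170/7 - ⅐*(-50)² + (127/7)*(-50)) - 1/65445) - 125 = ((-1170/7 - ⅐*2500 - 6350/7) - 1/65445) - 125 = ((-1170/7 - 2500/7 - 6350/7) - 1/65445) - 125 = (-10020/7 - 1/65445) - 125 = -655758907/458115 - 125 = -713023282/458115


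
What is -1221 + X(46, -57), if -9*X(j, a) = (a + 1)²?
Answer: -14125/9 ≈ -1569.4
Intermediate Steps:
X(j, a) = -(1 + a)²/9 (X(j, a) = -(a + 1)²/9 = -(1 + a)²/9)
-1221 + X(46, -57) = -1221 - (1 - 57)²/9 = -1221 - ⅑*(-56)² = -1221 - ⅑*3136 = -1221 - 3136/9 = -14125/9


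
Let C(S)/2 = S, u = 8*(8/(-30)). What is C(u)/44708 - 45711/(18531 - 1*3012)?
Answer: -2554642003/867279315 ≈ -2.9456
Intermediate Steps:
u = -32/15 (u = 8*(8*(-1/30)) = 8*(-4/15) = -32/15 ≈ -2.1333)
C(S) = 2*S
C(u)/44708 - 45711/(18531 - 1*3012) = (2*(-32/15))/44708 - 45711/(18531 - 1*3012) = -64/15*1/44708 - 45711/(18531 - 3012) = -16/167655 - 45711/15519 = -16/167655 - 45711*1/15519 = -16/167655 - 15237/5173 = -2554642003/867279315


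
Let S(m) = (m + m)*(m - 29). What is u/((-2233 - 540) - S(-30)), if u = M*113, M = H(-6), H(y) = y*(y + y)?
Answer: -8136/6313 ≈ -1.2888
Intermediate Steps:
H(y) = 2*y² (H(y) = y*(2*y) = 2*y²)
M = 72 (M = 2*(-6)² = 2*36 = 72)
S(m) = 2*m*(-29 + m) (S(m) = (2*m)*(-29 + m) = 2*m*(-29 + m))
u = 8136 (u = 72*113 = 8136)
u/((-2233 - 540) - S(-30)) = 8136/((-2233 - 540) - 2*(-30)*(-29 - 30)) = 8136/(-2773 - 2*(-30)*(-59)) = 8136/(-2773 - 1*3540) = 8136/(-2773 - 3540) = 8136/(-6313) = 8136*(-1/6313) = -8136/6313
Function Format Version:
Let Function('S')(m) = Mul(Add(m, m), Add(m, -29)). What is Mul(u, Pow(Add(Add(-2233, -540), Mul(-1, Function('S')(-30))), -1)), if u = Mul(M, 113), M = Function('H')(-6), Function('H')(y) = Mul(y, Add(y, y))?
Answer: Rational(-8136, 6313) ≈ -1.2888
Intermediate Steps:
Function('H')(y) = Mul(2, Pow(y, 2)) (Function('H')(y) = Mul(y, Mul(2, y)) = Mul(2, Pow(y, 2)))
M = 72 (M = Mul(2, Pow(-6, 2)) = Mul(2, 36) = 72)
Function('S')(m) = Mul(2, m, Add(-29, m)) (Function('S')(m) = Mul(Mul(2, m), Add(-29, m)) = Mul(2, m, Add(-29, m)))
u = 8136 (u = Mul(72, 113) = 8136)
Mul(u, Pow(Add(Add(-2233, -540), Mul(-1, Function('S')(-30))), -1)) = Mul(8136, Pow(Add(Add(-2233, -540), Mul(-1, Mul(2, -30, Add(-29, -30)))), -1)) = Mul(8136, Pow(Add(-2773, Mul(-1, Mul(2, -30, -59))), -1)) = Mul(8136, Pow(Add(-2773, Mul(-1, 3540)), -1)) = Mul(8136, Pow(Add(-2773, -3540), -1)) = Mul(8136, Pow(-6313, -1)) = Mul(8136, Rational(-1, 6313)) = Rational(-8136, 6313)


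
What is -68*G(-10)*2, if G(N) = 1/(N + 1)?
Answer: 136/9 ≈ 15.111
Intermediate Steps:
G(N) = 1/(1 + N)
-68*G(-10)*2 = -68/(1 - 10)*2 = -68/(-9)*2 = -68*(-⅑)*2 = (68/9)*2 = 136/9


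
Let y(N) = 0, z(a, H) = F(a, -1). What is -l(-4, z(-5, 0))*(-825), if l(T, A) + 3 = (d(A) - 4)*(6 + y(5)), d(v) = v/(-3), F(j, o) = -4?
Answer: -15675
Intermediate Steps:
z(a, H) = -4
d(v) = -v/3 (d(v) = v*(-⅓) = -v/3)
l(T, A) = -27 - 2*A (l(T, A) = -3 + (-A/3 - 4)*(6 + 0) = -3 + (-4 - A/3)*6 = -3 + (-24 - 2*A) = -27 - 2*A)
-l(-4, z(-5, 0))*(-825) = -(-27 - 2*(-4))*(-825) = -(-27 + 8)*(-825) = -1*(-19)*(-825) = 19*(-825) = -15675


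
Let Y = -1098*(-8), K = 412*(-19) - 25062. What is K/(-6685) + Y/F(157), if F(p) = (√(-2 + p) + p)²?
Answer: 1059453535010/200535305033 - 689544*√155/149989009 ≈ 5.2259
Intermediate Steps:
K = -32890 (K = -7828 - 25062 = -32890)
Y = 8784
F(p) = (p + √(-2 + p))²
K/(-6685) + Y/F(157) = -32890/(-6685) + 8784/((157 + √(-2 + 157))²) = -32890*(-1/6685) + 8784/((157 + √155)²) = 6578/1337 + 8784/(157 + √155)²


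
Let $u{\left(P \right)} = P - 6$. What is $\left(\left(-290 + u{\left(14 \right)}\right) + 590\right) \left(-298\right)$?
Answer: $-91784$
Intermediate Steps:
$u{\left(P \right)} = -6 + P$
$\left(\left(-290 + u{\left(14 \right)}\right) + 590\right) \left(-298\right) = \left(\left(-290 + \left(-6 + 14\right)\right) + 590\right) \left(-298\right) = \left(\left(-290 + 8\right) + 590\right) \left(-298\right) = \left(-282 + 590\right) \left(-298\right) = 308 \left(-298\right) = -91784$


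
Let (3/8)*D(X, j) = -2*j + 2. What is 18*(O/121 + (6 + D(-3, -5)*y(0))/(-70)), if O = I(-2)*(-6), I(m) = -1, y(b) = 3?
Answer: -107298/4235 ≈ -25.336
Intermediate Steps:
D(X, j) = 16/3 - 16*j/3 (D(X, j) = 8*(-2*j + 2)/3 = 8*(2 - 2*j)/3 = 16/3 - 16*j/3)
O = 6 (O = -1*(-6) = 6)
18*(O/121 + (6 + D(-3, -5)*y(0))/(-70)) = 18*(6/121 + (6 + (16/3 - 16/3*(-5))*3)/(-70)) = 18*(6*(1/121) + (6 + (16/3 + 80/3)*3)*(-1/70)) = 18*(6/121 + (6 + 32*3)*(-1/70)) = 18*(6/121 + (6 + 96)*(-1/70)) = 18*(6/121 + 102*(-1/70)) = 18*(6/121 - 51/35) = 18*(-5961/4235) = -107298/4235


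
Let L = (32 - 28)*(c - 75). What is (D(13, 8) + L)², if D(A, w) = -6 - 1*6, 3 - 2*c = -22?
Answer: 68644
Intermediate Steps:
c = 25/2 (c = 3/2 - ½*(-22) = 3/2 + 11 = 25/2 ≈ 12.500)
D(A, w) = -12 (D(A, w) = -6 - 6 = -12)
L = -250 (L = (32 - 28)*(25/2 - 75) = 4*(-125/2) = -250)
(D(13, 8) + L)² = (-12 - 250)² = (-262)² = 68644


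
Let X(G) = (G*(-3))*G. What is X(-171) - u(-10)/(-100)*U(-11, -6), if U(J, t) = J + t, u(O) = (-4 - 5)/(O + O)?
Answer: -175446153/2000 ≈ -87723.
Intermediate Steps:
u(O) = -9/(2*O) (u(O) = -9*1/(2*O) = -9/(2*O))
X(G) = -3*G² (X(G) = (-3*G)*G = -3*G²)
X(-171) - u(-10)/(-100)*U(-11, -6) = -3*(-171)² - -9/2/(-10)/(-100)*(-11 - 6) = -3*29241 - -9/2*(-⅒)*(-1/100)*(-17) = -87723 - (9/20)*(-1/100)*(-17) = -87723 - (-9)*(-17)/2000 = -87723 - 1*153/2000 = -87723 - 153/2000 = -175446153/2000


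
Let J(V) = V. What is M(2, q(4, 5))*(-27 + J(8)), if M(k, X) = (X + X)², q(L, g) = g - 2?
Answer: -684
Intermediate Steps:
q(L, g) = -2 + g
M(k, X) = 4*X² (M(k, X) = (2*X)² = 4*X²)
M(2, q(4, 5))*(-27 + J(8)) = (4*(-2 + 5)²)*(-27 + 8) = (4*3²)*(-19) = (4*9)*(-19) = 36*(-19) = -684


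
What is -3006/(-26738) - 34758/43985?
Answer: -398570247/588035465 ≈ -0.67780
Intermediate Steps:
-3006/(-26738) - 34758/43985 = -3006*(-1/26738) - 34758*1/43985 = 1503/13369 - 34758/43985 = -398570247/588035465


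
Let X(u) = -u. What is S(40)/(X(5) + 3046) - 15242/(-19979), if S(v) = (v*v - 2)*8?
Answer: 301762458/60756139 ≈ 4.9668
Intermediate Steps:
S(v) = -16 + 8*v**2 (S(v) = (v**2 - 2)*8 = (-2 + v**2)*8 = -16 + 8*v**2)
S(40)/(X(5) + 3046) - 15242/(-19979) = (-16 + 8*40**2)/(-1*5 + 3046) - 15242/(-19979) = (-16 + 8*1600)/(-5 + 3046) - 15242*(-1/19979) = (-16 + 12800)/3041 + 15242/19979 = 12784*(1/3041) + 15242/19979 = 12784/3041 + 15242/19979 = 301762458/60756139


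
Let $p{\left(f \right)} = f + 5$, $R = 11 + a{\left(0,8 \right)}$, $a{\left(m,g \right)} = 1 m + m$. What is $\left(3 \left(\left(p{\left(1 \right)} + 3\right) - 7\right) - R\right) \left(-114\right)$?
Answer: $570$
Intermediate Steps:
$a{\left(m,g \right)} = 2 m$ ($a{\left(m,g \right)} = m + m = 2 m$)
$R = 11$ ($R = 11 + 2 \cdot 0 = 11 + 0 = 11$)
$p{\left(f \right)} = 5 + f$
$\left(3 \left(\left(p{\left(1 \right)} + 3\right) - 7\right) - R\right) \left(-114\right) = \left(3 \left(\left(\left(5 + 1\right) + 3\right) - 7\right) - 11\right) \left(-114\right) = \left(3 \left(\left(6 + 3\right) - 7\right) - 11\right) \left(-114\right) = \left(3 \left(9 - 7\right) - 11\right) \left(-114\right) = \left(3 \cdot 2 - 11\right) \left(-114\right) = \left(6 - 11\right) \left(-114\right) = \left(-5\right) \left(-114\right) = 570$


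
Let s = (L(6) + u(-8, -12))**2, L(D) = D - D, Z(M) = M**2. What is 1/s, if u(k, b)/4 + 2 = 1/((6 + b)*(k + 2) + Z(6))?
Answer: 324/20449 ≈ 0.015844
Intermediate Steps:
u(k, b) = -8 + 4/(36 + (2 + k)*(6 + b)) (u(k, b) = -8 + 4/((6 + b)*(k + 2) + 6**2) = -8 + 4/((6 + b)*(2 + k) + 36) = -8 + 4/((2 + k)*(6 + b) + 36) = -8 + 4/(36 + (2 + k)*(6 + b)))
L(D) = 0
s = 20449/324 (s = (0 + 4*(-95 - 12*(-8) - 4*(-12) - 2*(-12)*(-8))/(48 + 2*(-12) + 6*(-8) - 12*(-8)))**2 = (0 + 4*(-95 + 96 + 48 - 192)/(48 - 24 - 48 + 96))**2 = (0 + 4*(-143)/72)**2 = (0 + 4*(1/72)*(-143))**2 = (0 - 143/18)**2 = (-143/18)**2 = 20449/324 ≈ 63.114)
1/s = 1/(20449/324) = 324/20449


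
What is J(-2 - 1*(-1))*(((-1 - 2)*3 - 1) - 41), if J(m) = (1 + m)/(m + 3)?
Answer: 0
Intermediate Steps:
J(m) = (1 + m)/(3 + m)
J(-2 - 1*(-1))*(((-1 - 2)*3 - 1) - 41) = ((1 + (-2 - 1*(-1)))/(3 + (-2 - 1*(-1))))*(((-1 - 2)*3 - 1) - 41) = ((1 + (-2 + 1))/(3 + (-2 + 1)))*((-3*3 - 1) - 41) = ((1 - 1)/(3 - 1))*((-9 - 1) - 41) = (0/2)*(-10 - 41) = ((½)*0)*(-51) = 0*(-51) = 0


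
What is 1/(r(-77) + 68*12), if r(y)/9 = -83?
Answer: 1/69 ≈ 0.014493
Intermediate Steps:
r(y) = -747 (r(y) = 9*(-83) = -747)
1/(r(-77) + 68*12) = 1/(-747 + 68*12) = 1/(-747 + 816) = 1/69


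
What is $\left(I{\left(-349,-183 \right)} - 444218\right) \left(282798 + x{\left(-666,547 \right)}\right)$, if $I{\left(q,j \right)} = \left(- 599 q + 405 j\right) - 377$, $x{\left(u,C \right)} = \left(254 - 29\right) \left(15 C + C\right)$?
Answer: $-697351448682$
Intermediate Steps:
$x{\left(u,C \right)} = 3600 C$ ($x{\left(u,C \right)} = 225 \cdot 16 C = 3600 C$)
$I{\left(q,j \right)} = -377 - 599 q + 405 j$
$\left(I{\left(-349,-183 \right)} - 444218\right) \left(282798 + x{\left(-666,547 \right)}\right) = \left(\left(-377 - -209051 + 405 \left(-183\right)\right) - 444218\right) \left(282798 + 3600 \cdot 547\right) = \left(\left(-377 + 209051 - 74115\right) - 444218\right) \left(282798 + 1969200\right) = \left(134559 - 444218\right) 2251998 = \left(-309659\right) 2251998 = -697351448682$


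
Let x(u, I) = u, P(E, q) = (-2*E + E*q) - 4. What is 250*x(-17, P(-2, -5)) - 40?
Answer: -4290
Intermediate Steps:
P(E, q) = -4 - 2*E + E*q
250*x(-17, P(-2, -5)) - 40 = 250*(-17) - 40 = -4250 - 40 = -4290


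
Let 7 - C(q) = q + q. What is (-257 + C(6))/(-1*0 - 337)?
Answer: 262/337 ≈ 0.77745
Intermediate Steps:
C(q) = 7 - 2*q (C(q) = 7 - (q + q) = 7 - 2*q)
(-257 + C(6))/(-1*0 - 337) = (-257 + (7 - 2*6))/(-1*0 - 337) = (-257 + (7 - 12))/(0 - 337) = (-257 - 5)/(-337) = -262*(-1/337) = 262/337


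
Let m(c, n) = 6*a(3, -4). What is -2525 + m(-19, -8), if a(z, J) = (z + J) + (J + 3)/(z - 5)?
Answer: -2528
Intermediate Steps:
a(z, J) = J + z + (3 + J)/(-5 + z) (a(z, J) = (J + z) + (3 + J)/(-5 + z) = J + z + (3 + J)/(-5 + z))
m(c, n) = -3 (m(c, n) = 6*((3 + 3² - 5*3 - 4*(-4) - 4*3)/(-5 + 3)) = 6*((3 + 9 - 15 + 16 - 12)/(-2)) = 6*(-½*1) = 6*(-½) = -3)
-2525 + m(-19, -8) = -2525 - 3 = -2528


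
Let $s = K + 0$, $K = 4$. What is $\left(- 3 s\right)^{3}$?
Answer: $-1728$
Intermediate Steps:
$s = 4$ ($s = 4 + 0 = 4$)
$\left(- 3 s\right)^{3} = \left(\left(-3\right) 4\right)^{3} = \left(-12\right)^{3} = -1728$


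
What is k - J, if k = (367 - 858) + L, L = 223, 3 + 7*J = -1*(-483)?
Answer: -2356/7 ≈ -336.57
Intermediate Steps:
J = 480/7 (J = -3/7 + (-1*(-483))/7 = -3/7 + (⅐)*483 = -3/7 + 69 = 480/7 ≈ 68.571)
k = -268 (k = (367 - 858) + 223 = -491 + 223 = -268)
k - J = -268 - 1*480/7 = -268 - 480/7 = -2356/7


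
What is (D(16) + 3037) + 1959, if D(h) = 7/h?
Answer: 79943/16 ≈ 4996.4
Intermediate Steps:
(D(16) + 3037) + 1959 = (7/16 + 3037) + 1959 = 48599/16 + 1959 = 79943/16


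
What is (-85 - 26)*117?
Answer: -12987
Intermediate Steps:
(-85 - 26)*117 = -111*117 = -12987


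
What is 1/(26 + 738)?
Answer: 1/764 ≈ 0.0013089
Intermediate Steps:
1/(26 + 738) = 1/764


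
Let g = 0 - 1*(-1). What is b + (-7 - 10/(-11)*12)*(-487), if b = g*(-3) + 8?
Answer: -20886/11 ≈ -1898.7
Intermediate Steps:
g = 1 (g = 0 + 1 = 1)
b = 5 (b = 1*(-3) + 8 = -3 + 8 = 5)
b + (-7 - 10/(-11)*12)*(-487) = 5 + (-7 - 10/(-11)*12)*(-487) = 5 + (-7 - 10*(-1/11)*12)*(-487) = 5 + (-7 + (10/11)*12)*(-487) = 5 + (-7 + 120/11)*(-487) = 5 + (43/11)*(-487) = 5 - 20941/11 = -20886/11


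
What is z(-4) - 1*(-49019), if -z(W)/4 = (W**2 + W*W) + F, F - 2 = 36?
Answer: 48739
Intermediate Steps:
F = 38 (F = 2 + 36 = 38)
z(W) = -152 - 8*W**2 (z(W) = -4*((W**2 + W*W) + 38) = -4*((W**2 + W**2) + 38) = -4*(2*W**2 + 38) = -4*(38 + 2*W**2) = -152 - 8*W**2)
z(-4) - 1*(-49019) = (-152 - 8*(-4)**2) - 1*(-49019) = (-152 - 8*16) + 49019 = (-152 - 128) + 49019 = -280 + 49019 = 48739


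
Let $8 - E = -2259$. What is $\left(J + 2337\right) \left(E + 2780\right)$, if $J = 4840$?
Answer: $36222319$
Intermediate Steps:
$E = 2267$ ($E = 8 - -2259 = 8 + 2259 = 2267$)
$\left(J + 2337\right) \left(E + 2780\right) = \left(4840 + 2337\right) \left(2267 + 2780\right) = 7177 \cdot 5047 = 36222319$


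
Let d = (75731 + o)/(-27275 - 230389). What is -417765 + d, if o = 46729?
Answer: -8970260285/21472 ≈ -4.1777e+5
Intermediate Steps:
d = -10205/21472 (d = (75731 + 46729)/(-27275 - 230389) = 122460/(-257664) = 122460*(-1/257664) = -10205/21472 ≈ -0.47527)
-417765 + d = -417765 - 10205/21472 = -8970260285/21472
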